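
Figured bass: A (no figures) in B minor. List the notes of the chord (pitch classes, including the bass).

An unfigured bass implies 5/3.
A third above A in this key is C#.
A fifth above A in this key is E.
Together with the bass A, this spells A major in root position.

A, C#, E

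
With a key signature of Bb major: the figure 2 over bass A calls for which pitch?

Counting 1 letter step above A lands on B; in Bb major, that letter is Bb.

Bb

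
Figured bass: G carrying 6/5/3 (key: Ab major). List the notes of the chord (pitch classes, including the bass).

G, Bb, Db, Eb

A third above G in this key is Bb.
A fifth above G in this key is Db.
A sixth above G in this key is Eb.
Together with the bass G, this spells Eb dominant seventh in first inversion.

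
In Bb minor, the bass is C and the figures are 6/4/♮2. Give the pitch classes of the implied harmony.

A second above C in this key is Db, made natural (D) by the ♮ figure.
A fourth above C in this key is F.
A sixth above C in this key is Ab.
Together with the bass C, this spells D half-diminished seventh in third inversion.

C, D, F, Ab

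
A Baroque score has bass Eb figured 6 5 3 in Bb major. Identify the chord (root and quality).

C minor seventh

The figures 6 5 3 indicate a seventh chord in first inversion.
In first inversion the root lies a sixth above the bass: a sixth above Eb in Bb major is C.
The chord tones are Eb, G, Bb, C, giving C minor seventh.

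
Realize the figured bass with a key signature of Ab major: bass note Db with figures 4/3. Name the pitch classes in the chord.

The written figures 4/3 are shorthand for 6/4/3: the 6 is implied.
A third above Db in this key is F.
A fourth above Db in this key is G.
A sixth above Db in this key is Bb.
Together with the bass Db, this spells G half-diminished seventh in second inversion.

Db, F, G, Bb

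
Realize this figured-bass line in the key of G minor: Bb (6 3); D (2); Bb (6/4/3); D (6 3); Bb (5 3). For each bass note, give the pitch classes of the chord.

Bb (6/3): Bb, D, G.
D (6/4/2): D, Eb, G, Bb.
Bb (6/4/3): Bb, D, Eb, G.
D (6/3): D, F, Bb.
Bb (5/3): Bb, D, F.

Bb, D, G | D, Eb, G, Bb | Bb, D, Eb, G | D, F, Bb | Bb, D, F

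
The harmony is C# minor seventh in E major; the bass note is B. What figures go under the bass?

B is the seventh of C# minor seventh, so the chord is in third inversion.
A seventh chord in third inversion is figured 6/4/2, conventionally abbreviated 4/2.

4/2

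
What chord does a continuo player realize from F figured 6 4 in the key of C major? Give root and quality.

B diminished

The figures 6 4 indicate a triad in second inversion.
In second inversion the root lies a fourth above the bass: a fourth above F in C major is B.
The chord tones are F, B, D, giving B diminished.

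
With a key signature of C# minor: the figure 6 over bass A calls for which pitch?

Counting 5 letter steps above A lands on F; in C# minor, that letter is F#.

F#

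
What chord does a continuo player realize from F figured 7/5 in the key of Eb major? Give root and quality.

F minor seventh

The figures 7/5 indicate a seventh chord in root position.
In root position the bass is the root, so the root is F.
The chord tones are F, Ab, C, Eb, giving F minor seventh.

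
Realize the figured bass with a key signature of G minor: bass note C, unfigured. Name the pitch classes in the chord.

C, Eb, G

An unfigured bass implies 5/3.
A third above C in this key is Eb.
A fifth above C in this key is G.
Together with the bass C, this spells C minor in root position.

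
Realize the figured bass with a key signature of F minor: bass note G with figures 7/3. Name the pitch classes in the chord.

G, Bb, Db, F

The written figures 7/3 are shorthand for 7/5/3: the 5 is implied.
A third above G in this key is Bb.
A fifth above G in this key is Db.
A seventh above G in this key is F.
Together with the bass G, this spells G half-diminished seventh in root position.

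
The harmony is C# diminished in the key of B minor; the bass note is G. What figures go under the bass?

G is the fifth of C# diminished, so the chord is in second inversion.
A triad in second inversion is figured 6/4, conventionally abbreviated 6/4.

6/4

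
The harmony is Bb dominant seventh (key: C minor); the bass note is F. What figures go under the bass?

4/3

F is the fifth of Bb dominant seventh, so the chord is in second inversion.
A seventh chord in second inversion is figured 6/4/3, conventionally abbreviated 4/3.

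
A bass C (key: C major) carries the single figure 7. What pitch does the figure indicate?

Counting 6 letter steps above C lands on B; in C major, that letter is B.

B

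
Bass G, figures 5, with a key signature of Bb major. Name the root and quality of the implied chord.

The figures 5 indicate a triad in root position.
In root position the bass is the root, so the root is G.
The chord tones are G, Bb, D, giving G minor.

G minor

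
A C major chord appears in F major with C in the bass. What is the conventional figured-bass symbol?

no figures

C is the root of C major, so the chord is in root position.
A triad in root position is figured 5/3, conventionally abbreviated (no figures — root-position triad).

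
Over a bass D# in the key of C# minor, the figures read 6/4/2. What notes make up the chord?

A second above D# in this key is E.
A fourth above D# in this key is G#.
A sixth above D# in this key is B.
Together with the bass D#, this spells E major seventh in third inversion.

D#, E, G#, B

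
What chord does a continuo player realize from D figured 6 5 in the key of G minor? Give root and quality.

Bb major seventh

The figures 6 5 indicate a seventh chord in first inversion.
In first inversion the root lies a sixth above the bass: a sixth above D in G minor is Bb.
The chord tones are D, F, A, Bb, giving Bb major seventh.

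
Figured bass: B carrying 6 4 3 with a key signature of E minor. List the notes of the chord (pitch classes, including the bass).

A third above B in this key is D.
A fourth above B in this key is E.
A sixth above B in this key is G.
Together with the bass B, this spells E minor seventh in second inversion.

B, D, E, G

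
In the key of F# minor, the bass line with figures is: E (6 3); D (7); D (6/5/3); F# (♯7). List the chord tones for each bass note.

E, G#, C# | D, F#, A, C# | D, F#, A, B | F#, A, C#, E#

E (6/3): E, G#, C#.
D (7/5/3): D, F#, A, C#.
D (6/5/3): D, F#, A, B.
F# (#7/5/3): F#, A, C#, E#.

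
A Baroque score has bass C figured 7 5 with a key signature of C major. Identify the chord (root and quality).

The figures 7 5 indicate a seventh chord in root position.
In root position the bass is the root, so the root is C.
The chord tones are C, E, G, B, giving C major seventh.

C major seventh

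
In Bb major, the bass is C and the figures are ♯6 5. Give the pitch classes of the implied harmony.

C, Eb, G, A#

The written figures ♯6 5 are shorthand for 6/5/3: the 3 is implied.
A third above C in this key is Eb.
A fifth above C in this key is G.
A sixth above C in this key is A, raised to A# by the sharp.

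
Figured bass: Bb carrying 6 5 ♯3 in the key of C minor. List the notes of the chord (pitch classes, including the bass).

A third above Bb in this key is D, raised to D# by the sharp.
A fifth above Bb in this key is F.
A sixth above Bb in this key is G.

Bb, D#, F, G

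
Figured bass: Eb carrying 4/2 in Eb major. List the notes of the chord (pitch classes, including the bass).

The written figures 4/2 are shorthand for 6/4/2: the 6 is implied.
A second above Eb in this key is F.
A fourth above Eb in this key is Ab.
A sixth above Eb in this key is C.
Together with the bass Eb, this spells F minor seventh in third inversion.

Eb, F, Ab, C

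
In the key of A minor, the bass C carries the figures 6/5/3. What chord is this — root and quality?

The figures 6/5/3 indicate a seventh chord in first inversion.
In first inversion the root lies a sixth above the bass: a sixth above C in A minor is A.
The chord tones are C, E, G, A, giving A minor seventh.

A minor seventh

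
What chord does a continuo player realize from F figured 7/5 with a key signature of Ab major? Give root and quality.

The figures 7/5 indicate a seventh chord in root position.
In root position the bass is the root, so the root is F.
The chord tones are F, Ab, C, Eb, giving F minor seventh.

F minor seventh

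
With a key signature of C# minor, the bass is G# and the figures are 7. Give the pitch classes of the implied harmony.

The written figures 7 are shorthand for 7/5/3: the 5/3 are implied.
A third above G# in this key is B.
A fifth above G# in this key is D#.
A seventh above G# in this key is F#.
Together with the bass G#, this spells G# minor seventh in root position.

G#, B, D#, F#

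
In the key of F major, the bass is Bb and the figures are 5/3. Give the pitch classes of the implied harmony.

Bb, D, F

A third above Bb in this key is D.
A fifth above Bb in this key is F.
Together with the bass Bb, this spells Bb major in root position.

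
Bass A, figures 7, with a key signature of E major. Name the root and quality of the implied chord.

A major seventh

The figures 7 indicate a seventh chord in root position.
In root position the bass is the root, so the root is A.
The chord tones are A, C#, E, G#, giving A major seventh.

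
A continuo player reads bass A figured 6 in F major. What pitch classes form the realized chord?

The written figures 6 are shorthand for 6/3: the 3 is implied.
A third above A in this key is C.
A sixth above A in this key is F.
Together with the bass A, this spells F major in first inversion.

A, C, F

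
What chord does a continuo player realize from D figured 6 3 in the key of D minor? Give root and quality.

The figures 6 3 indicate a triad in first inversion.
In first inversion the root lies a sixth above the bass: a sixth above D in D minor is Bb.
The chord tones are D, F, Bb, giving Bb major.

Bb major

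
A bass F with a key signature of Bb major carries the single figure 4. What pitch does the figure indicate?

Bb

Counting 3 letter steps above F lands on B; in Bb major, that letter is Bb.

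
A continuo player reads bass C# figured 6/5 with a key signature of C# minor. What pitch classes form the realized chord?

The written figures 6/5 are shorthand for 6/5/3: the 3 is implied.
A third above C# in this key is E.
A fifth above C# in this key is G#.
A sixth above C# in this key is A.
Together with the bass C#, this spells A major seventh in first inversion.

C#, E, G#, A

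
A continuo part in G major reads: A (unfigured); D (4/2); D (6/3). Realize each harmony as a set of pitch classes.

A (5/3): A, C, E.
D (6/4/2): D, E, G, B.
D (6/3): D, F#, B.

A, C, E | D, E, G, B | D, F#, B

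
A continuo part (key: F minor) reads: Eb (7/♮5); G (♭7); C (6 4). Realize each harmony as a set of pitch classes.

Eb, G, B, Db | G, Bb, Db, Fb | C, F, Ab

Eb (7/♮5/3): Eb, G, B, Db.
G (b7/5/3): G, Bb, Db, Fb.
C (6/4): C, F, Ab.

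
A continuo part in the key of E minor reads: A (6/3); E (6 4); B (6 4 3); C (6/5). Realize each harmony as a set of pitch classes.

A (6/3): A, C, F#.
E (6/4): E, A, C.
B (6/4/3): B, D, E, G.
C (6/5/3): C, E, G, A.

A, C, F# | E, A, C | B, D, E, G | C, E, G, A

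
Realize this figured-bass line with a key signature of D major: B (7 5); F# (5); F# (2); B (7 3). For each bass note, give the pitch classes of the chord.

B, D, F#, A | F#, A, C# | F#, G, B, D | B, D, F#, A

B (7/5/3): B, D, F#, A.
F# (5/3): F#, A, C#.
F# (6/4/2): F#, G, B, D.
B (7/5/3): B, D, F#, A.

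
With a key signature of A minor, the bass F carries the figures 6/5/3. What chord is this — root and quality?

D minor seventh

The figures 6/5/3 indicate a seventh chord in first inversion.
In first inversion the root lies a sixth above the bass: a sixth above F in A minor is D.
The chord tones are F, A, C, D, giving D minor seventh.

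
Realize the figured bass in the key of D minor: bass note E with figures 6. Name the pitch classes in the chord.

E, G, C

The written figures 6 are shorthand for 6/3: the 3 is implied.
A third above E in this key is G.
A sixth above E in this key is C.
Together with the bass E, this spells C major in first inversion.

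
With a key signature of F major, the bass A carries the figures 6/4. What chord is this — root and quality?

The figures 6/4 indicate a triad in second inversion.
In second inversion the root lies a fourth above the bass: a fourth above A in F major is D.
The chord tones are A, D, F, giving D minor.

D minor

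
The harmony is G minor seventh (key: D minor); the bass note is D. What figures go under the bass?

D is the fifth of G minor seventh, so the chord is in second inversion.
A seventh chord in second inversion is figured 6/4/3, conventionally abbreviated 4/3.

4/3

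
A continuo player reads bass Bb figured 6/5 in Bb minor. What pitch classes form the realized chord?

Bb, Db, F, Gb

The written figures 6/5 are shorthand for 6/5/3: the 3 is implied.
A third above Bb in this key is Db.
A fifth above Bb in this key is F.
A sixth above Bb in this key is Gb.
Together with the bass Bb, this spells Gb major seventh in first inversion.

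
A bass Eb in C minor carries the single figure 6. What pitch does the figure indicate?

Counting 5 letter steps above Eb lands on C; in C minor, that letter is C.

C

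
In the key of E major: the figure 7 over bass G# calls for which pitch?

F#

Counting 6 letter steps above G# lands on F; in E major, that letter is F#.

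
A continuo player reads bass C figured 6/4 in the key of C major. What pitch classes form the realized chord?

A fourth above C in this key is F.
A sixth above C in this key is A.
Together with the bass C, this spells F major in second inversion.

C, F, A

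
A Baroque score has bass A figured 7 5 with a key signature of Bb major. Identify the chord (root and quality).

A half-diminished seventh

The figures 7 5 indicate a seventh chord in root position.
In root position the bass is the root, so the root is A.
The chord tones are A, C, Eb, G, giving A half-diminished seventh.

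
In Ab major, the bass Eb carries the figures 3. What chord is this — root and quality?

Eb major

The figures 3 indicate a triad in root position.
In root position the bass is the root, so the root is Eb.
The chord tones are Eb, G, Bb, giving Eb major.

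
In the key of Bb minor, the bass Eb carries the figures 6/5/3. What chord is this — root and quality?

The figures 6/5/3 indicate a seventh chord in first inversion.
In first inversion the root lies a sixth above the bass: a sixth above Eb in Bb minor is C.
The chord tones are Eb, Gb, Bb, C, giving C half-diminished seventh.

C half-diminished seventh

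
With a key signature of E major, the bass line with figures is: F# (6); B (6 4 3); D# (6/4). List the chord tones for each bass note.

F# (6/3): F#, A, D#.
B (6/4/3): B, D#, E, G#.
D# (6/4): D#, G#, B.

F#, A, D# | B, D#, E, G# | D#, G#, B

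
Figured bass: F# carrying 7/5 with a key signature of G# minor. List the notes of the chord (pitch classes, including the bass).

The written figures 7/5 are shorthand for 7/5/3: the 3 is implied.
A third above F# in this key is A#.
A fifth above F# in this key is C#.
A seventh above F# in this key is E.
Together with the bass F#, this spells F# dominant seventh in root position.

F#, A#, C#, E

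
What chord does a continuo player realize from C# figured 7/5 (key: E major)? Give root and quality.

The figures 7/5 indicate a seventh chord in root position.
In root position the bass is the root, so the root is C#.
The chord tones are C#, E, G#, B, giving C# minor seventh.

C# minor seventh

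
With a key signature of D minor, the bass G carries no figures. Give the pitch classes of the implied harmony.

An unfigured bass implies 5/3.
A third above G in this key is Bb.
A fifth above G in this key is D.
Together with the bass G, this spells G minor in root position.

G, Bb, D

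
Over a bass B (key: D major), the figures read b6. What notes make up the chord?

The written figures b6 are shorthand for 6/3: the 3 is implied.
A third above B in this key is D.
A sixth above B in this key is G, lowered to Gb by the flat.

B, D, Gb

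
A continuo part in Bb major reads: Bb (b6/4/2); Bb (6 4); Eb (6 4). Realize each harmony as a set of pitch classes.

Bb (b6/4/2): Bb, C, Eb, Gb.
Bb (6/4): Bb, Eb, G.
Eb (6/4): Eb, A, C.

Bb, C, Eb, Gb | Bb, Eb, G | Eb, A, C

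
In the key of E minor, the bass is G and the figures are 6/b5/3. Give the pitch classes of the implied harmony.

G, B, Db, E

A third above G in this key is B.
A fifth above G in this key is D, lowered to Db by the flat.
A sixth above G in this key is E.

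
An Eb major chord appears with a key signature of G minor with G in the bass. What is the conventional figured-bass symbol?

G is the third of Eb major, so the chord is in first inversion.
A triad in first inversion is figured 6/3, conventionally abbreviated 6.

6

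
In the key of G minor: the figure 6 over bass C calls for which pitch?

Counting 5 letter steps above C lands on A; in G minor, that letter is A.

A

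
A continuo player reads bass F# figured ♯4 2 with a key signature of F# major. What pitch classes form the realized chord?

F#, G#, B#, D#

The written figures ♯4 2 are shorthand for 6/4/2: the 6 is implied.
A second above F# in this key is G#.
A fourth above F# in this key is B, raised to B# by the sharp.
A sixth above F# in this key is D#.
Together with the bass F#, this spells G# dominant seventh in third inversion.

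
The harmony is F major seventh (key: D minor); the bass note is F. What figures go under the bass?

7

F is the root of F major seventh, so the chord is in root position.
A seventh chord in root position is figured 7/5/3, conventionally abbreviated 7.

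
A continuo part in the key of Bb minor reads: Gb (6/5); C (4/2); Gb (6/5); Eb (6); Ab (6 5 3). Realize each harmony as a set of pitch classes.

Gb (6/5/3): Gb, Bb, Db, Eb.
C (6/4/2): C, Db, F, Ab.
Gb (6/5/3): Gb, Bb, Db, Eb.
Eb (6/3): Eb, Gb, C.
Ab (6/5/3): Ab, C, Eb, F.

Gb, Bb, Db, Eb | C, Db, F, Ab | Gb, Bb, Db, Eb | Eb, Gb, C | Ab, C, Eb, F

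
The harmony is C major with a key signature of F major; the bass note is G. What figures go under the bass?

6/4

G is the fifth of C major, so the chord is in second inversion.
A triad in second inversion is figured 6/4, conventionally abbreviated 6/4.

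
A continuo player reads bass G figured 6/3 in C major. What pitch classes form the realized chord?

A third above G in this key is B.
A sixth above G in this key is E.
Together with the bass G, this spells E minor in first inversion.

G, B, E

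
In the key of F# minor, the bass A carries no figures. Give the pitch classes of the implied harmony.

An unfigured bass implies 5/3.
A third above A in this key is C#.
A fifth above A in this key is E.
Together with the bass A, this spells A major in root position.

A, C#, E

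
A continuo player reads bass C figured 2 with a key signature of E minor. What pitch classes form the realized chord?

C, D, F#, A

The written figures 2 are shorthand for 6/4/2: the 6/4 are implied.
A second above C in this key is D.
A fourth above C in this key is F#.
A sixth above C in this key is A.
Together with the bass C, this spells D dominant seventh in third inversion.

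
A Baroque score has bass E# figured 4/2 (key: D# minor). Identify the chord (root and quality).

F# major seventh

The figures 4/2 indicate a seventh chord in third inversion.
In third inversion the root lies a second above the bass: a second above E# in D# minor is F#.
The chord tones are E#, F#, A#, C#, giving F# major seventh.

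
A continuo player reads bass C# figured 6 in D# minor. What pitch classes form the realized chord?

The written figures 6 are shorthand for 6/3: the 3 is implied.
A third above C# in this key is E#.
A sixth above C# in this key is A#.
Together with the bass C#, this spells A# minor in first inversion.

C#, E#, A#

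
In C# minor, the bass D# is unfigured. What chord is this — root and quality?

D# diminished

An unfigured bass indicates a triad in root position.
In root position the bass is the root, so the root is D#.
The chord tones are D#, F#, A, giving D# diminished.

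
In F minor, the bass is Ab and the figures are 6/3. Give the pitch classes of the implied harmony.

A third above Ab in this key is C.
A sixth above Ab in this key is F.
Together with the bass Ab, this spells F minor in first inversion.

Ab, C, F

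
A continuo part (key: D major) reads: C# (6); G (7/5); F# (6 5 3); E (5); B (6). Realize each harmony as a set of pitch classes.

C#, E, A | G, B, D, F# | F#, A, C#, D | E, G, B | B, D, G

C# (6/3): C#, E, A.
G (7/5/3): G, B, D, F#.
F# (6/5/3): F#, A, C#, D.
E (5/3): E, G, B.
B (6/3): B, D, G.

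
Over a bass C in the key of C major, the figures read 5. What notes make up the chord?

The written figures 5 are shorthand for 5/3: the 3 is implied.
A third above C in this key is E.
A fifth above C in this key is G.
Together with the bass C, this spells C major in root position.

C, E, G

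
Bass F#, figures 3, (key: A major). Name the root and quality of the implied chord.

The figures 3 indicate a triad in root position.
In root position the bass is the root, so the root is F#.
The chord tones are F#, A, C#, giving F# minor.

F# minor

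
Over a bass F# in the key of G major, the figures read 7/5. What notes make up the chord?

F#, A, C, E

The written figures 7/5 are shorthand for 7/5/3: the 3 is implied.
A third above F# in this key is A.
A fifth above F# in this key is C.
A seventh above F# in this key is E.
Together with the bass F#, this spells F# half-diminished seventh in root position.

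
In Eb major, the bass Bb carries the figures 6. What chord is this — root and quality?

The figures 6 indicate a triad in first inversion.
In first inversion the root lies a sixth above the bass: a sixth above Bb in Eb major is G.
The chord tones are Bb, D, G, giving G minor.

G minor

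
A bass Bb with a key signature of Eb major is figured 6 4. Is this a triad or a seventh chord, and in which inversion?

triad, second inversion

Intervals of 6/4 above the bass form a triad; the bass is the fifth, so this is second inversion.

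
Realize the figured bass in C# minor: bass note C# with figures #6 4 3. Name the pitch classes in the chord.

C#, E, F#, A#

A third above C# in this key is E.
A fourth above C# in this key is F#.
A sixth above C# in this key is A, raised to A# by the sharp.
Together with the bass C#, this spells F# dominant seventh in second inversion.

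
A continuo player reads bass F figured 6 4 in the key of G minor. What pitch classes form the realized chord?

A fourth above F in this key is Bb.
A sixth above F in this key is D.
Together with the bass F, this spells Bb major in second inversion.

F, Bb, D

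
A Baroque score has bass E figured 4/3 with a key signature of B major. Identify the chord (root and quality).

The figures 4/3 indicate a seventh chord in second inversion.
In second inversion the root lies a fourth above the bass: a fourth above E in B major is A#.
The chord tones are E, G#, A#, C#, giving A# half-diminished seventh.

A# half-diminished seventh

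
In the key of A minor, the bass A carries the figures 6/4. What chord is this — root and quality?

The figures 6/4 indicate a triad in second inversion.
In second inversion the root lies a fourth above the bass: a fourth above A in A minor is D.
The chord tones are A, D, F, giving D minor.

D minor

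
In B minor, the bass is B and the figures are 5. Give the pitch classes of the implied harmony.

B, D, F#

The written figures 5 are shorthand for 5/3: the 3 is implied.
A third above B in this key is D.
A fifth above B in this key is F#.
Together with the bass B, this spells B minor in root position.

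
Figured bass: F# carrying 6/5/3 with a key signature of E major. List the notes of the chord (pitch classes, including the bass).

F#, A, C#, D#

A third above F# in this key is A.
A fifth above F# in this key is C#.
A sixth above F# in this key is D#.
Together with the bass F#, this spells D# half-diminished seventh in first inversion.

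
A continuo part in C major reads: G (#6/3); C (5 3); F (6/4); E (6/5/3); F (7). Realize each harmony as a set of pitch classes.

G, B, E# | C, E, G | F, B, D | E, G, B, C | F, A, C, E

G (#6/3): G, B, E#.
C (5/3): C, E, G.
F (6/4): F, B, D.
E (6/5/3): E, G, B, C.
F (7/5/3): F, A, C, E.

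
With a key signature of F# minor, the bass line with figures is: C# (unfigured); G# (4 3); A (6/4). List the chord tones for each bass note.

C# (5/3): C#, E, G#.
G# (6/4/3): G#, B, C#, E.
A (6/4): A, D, F#.

C#, E, G# | G#, B, C#, E | A, D, F#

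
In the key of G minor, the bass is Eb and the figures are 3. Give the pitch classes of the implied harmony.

The written figures 3 are shorthand for 5/3: the 5 is implied.
A third above Eb in this key is G.
A fifth above Eb in this key is Bb.
Together with the bass Eb, this spells Eb major in root position.

Eb, G, Bb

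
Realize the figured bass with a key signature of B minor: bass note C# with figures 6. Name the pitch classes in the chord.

C#, E, A

The written figures 6 are shorthand for 6/3: the 3 is implied.
A third above C# in this key is E.
A sixth above C# in this key is A.
Together with the bass C#, this spells A major in first inversion.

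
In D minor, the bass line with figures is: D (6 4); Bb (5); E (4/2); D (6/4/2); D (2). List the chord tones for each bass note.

D, G, Bb | Bb, D, F | E, F, A, C | D, E, G, Bb | D, E, G, Bb

D (6/4): D, G, Bb.
Bb (5/3): Bb, D, F.
E (6/4/2): E, F, A, C.
D (6/4/2): D, E, G, Bb.
D (6/4/2): D, E, G, Bb.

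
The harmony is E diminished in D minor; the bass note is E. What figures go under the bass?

E is the root of E diminished, so the chord is in root position.
A triad in root position is figured 5/3, conventionally abbreviated (no figures — root-position triad).

no figures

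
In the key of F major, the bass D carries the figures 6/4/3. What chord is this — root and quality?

The figures 6/4/3 indicate a seventh chord in second inversion.
In second inversion the root lies a fourth above the bass: a fourth above D in F major is G.
The chord tones are D, F, G, Bb, giving G minor seventh.

G minor seventh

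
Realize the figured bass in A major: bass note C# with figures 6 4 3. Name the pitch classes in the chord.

C#, E, F#, A

A third above C# in this key is E.
A fourth above C# in this key is F#.
A sixth above C# in this key is A.
Together with the bass C#, this spells F# minor seventh in second inversion.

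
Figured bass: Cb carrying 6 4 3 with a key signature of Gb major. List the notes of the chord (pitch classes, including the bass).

A third above Cb in this key is Eb.
A fourth above Cb in this key is F.
A sixth above Cb in this key is Ab.
Together with the bass Cb, this spells F half-diminished seventh in second inversion.

Cb, Eb, F, Ab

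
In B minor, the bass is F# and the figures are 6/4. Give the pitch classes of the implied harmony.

F#, B, D

A fourth above F# in this key is B.
A sixth above F# in this key is D.
Together with the bass F#, this spells B minor in second inversion.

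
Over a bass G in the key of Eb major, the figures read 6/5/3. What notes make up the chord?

G, Bb, D, Eb

A third above G in this key is Bb.
A fifth above G in this key is D.
A sixth above G in this key is Eb.
Together with the bass G, this spells Eb major seventh in first inversion.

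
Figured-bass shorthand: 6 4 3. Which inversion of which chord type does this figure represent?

seventh chord, second inversion

Intervals of 6/4/3 above the bass form a seventh chord; the bass is the fifth, so this is second inversion.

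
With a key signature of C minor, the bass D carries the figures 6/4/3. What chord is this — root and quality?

The figures 6/4/3 indicate a seventh chord in second inversion.
In second inversion the root lies a fourth above the bass: a fourth above D in C minor is G.
The chord tones are D, F, G, Bb, giving G minor seventh.

G minor seventh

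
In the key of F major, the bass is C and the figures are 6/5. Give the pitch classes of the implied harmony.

The written figures 6/5 are shorthand for 6/5/3: the 3 is implied.
A third above C in this key is E.
A fifth above C in this key is G.
A sixth above C in this key is A.
Together with the bass C, this spells A minor seventh in first inversion.

C, E, G, A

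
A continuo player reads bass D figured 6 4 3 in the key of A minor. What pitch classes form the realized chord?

D, F, G, B

A third above D in this key is F.
A fourth above D in this key is G.
A sixth above D in this key is B.
Together with the bass D, this spells G dominant seventh in second inversion.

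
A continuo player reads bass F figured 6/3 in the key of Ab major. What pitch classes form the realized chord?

F, Ab, Db

A third above F in this key is Ab.
A sixth above F in this key is Db.
Together with the bass F, this spells Db major in first inversion.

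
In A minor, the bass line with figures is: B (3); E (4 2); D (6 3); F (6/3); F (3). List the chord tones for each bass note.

B (5/3): B, D, F.
E (6/4/2): E, F, A, C.
D (6/3): D, F, B.
F (6/3): F, A, D.
F (5/3): F, A, C.

B, D, F | E, F, A, C | D, F, B | F, A, D | F, A, C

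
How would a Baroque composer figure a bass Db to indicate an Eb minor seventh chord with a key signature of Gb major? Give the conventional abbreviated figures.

Db is the seventh of Eb minor seventh, so the chord is in third inversion.
A seventh chord in third inversion is figured 6/4/2, conventionally abbreviated 4/2.

4/2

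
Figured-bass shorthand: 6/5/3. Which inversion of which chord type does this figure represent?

Intervals of 6/5/3 above the bass form a seventh chord; the bass is the third, so this is first inversion.

seventh chord, first inversion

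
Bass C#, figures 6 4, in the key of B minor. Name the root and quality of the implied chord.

F# minor

The figures 6 4 indicate a triad in second inversion.
In second inversion the root lies a fourth above the bass: a fourth above C# in B minor is F#.
The chord tones are C#, F#, A, giving F# minor.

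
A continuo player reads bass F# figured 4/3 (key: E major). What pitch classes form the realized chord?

F#, A, B, D#

The written figures 4/3 are shorthand for 6/4/3: the 6 is implied.
A third above F# in this key is A.
A fourth above F# in this key is B.
A sixth above F# in this key is D#.
Together with the bass F#, this spells B dominant seventh in second inversion.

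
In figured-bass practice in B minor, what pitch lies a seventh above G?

F#

Counting 6 letter steps above G lands on F; in B minor, that letter is F#.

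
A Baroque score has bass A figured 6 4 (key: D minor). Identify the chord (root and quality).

D minor

The figures 6 4 indicate a triad in second inversion.
In second inversion the root lies a fourth above the bass: a fourth above A in D minor is D.
The chord tones are A, D, F, giving D minor.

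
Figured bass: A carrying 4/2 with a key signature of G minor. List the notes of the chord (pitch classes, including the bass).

The written figures 4/2 are shorthand for 6/4/2: the 6 is implied.
A second above A in this key is Bb.
A fourth above A in this key is D.
A sixth above A in this key is F.
Together with the bass A, this spells Bb major seventh in third inversion.

A, Bb, D, F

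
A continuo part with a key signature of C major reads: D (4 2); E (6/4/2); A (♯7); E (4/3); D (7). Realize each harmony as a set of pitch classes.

D, E, G, B | E, F, A, C | A, C, E, G# | E, G, A, C | D, F, A, C

D (6/4/2): D, E, G, B.
E (6/4/2): E, F, A, C.
A (#7/5/3): A, C, E, G#.
E (6/4/3): E, G, A, C.
D (7/5/3): D, F, A, C.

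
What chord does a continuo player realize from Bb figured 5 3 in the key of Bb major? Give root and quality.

Bb major

The figures 5 3 indicate a triad in root position.
In root position the bass is the root, so the root is Bb.
The chord tones are Bb, D, F, giving Bb major.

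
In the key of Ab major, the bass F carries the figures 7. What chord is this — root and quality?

F minor seventh

The figures 7 indicate a seventh chord in root position.
In root position the bass is the root, so the root is F.
The chord tones are F, Ab, C, Eb, giving F minor seventh.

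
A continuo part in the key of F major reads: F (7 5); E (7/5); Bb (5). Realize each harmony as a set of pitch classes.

F, A, C, E | E, G, Bb, D | Bb, D, F

F (7/5/3): F, A, C, E.
E (7/5/3): E, G, Bb, D.
Bb (5/3): Bb, D, F.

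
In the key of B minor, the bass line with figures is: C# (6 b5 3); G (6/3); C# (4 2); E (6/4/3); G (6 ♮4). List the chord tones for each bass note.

C# (6/b5/3): C#, E, Gb, A.
G (6/3): G, B, E.
C# (6/4/2): C#, D, F#, A.
E (6/4/3): E, G, A, C#.
G (6/♮4): G, C, E.

C#, E, Gb, A | G, B, E | C#, D, F#, A | E, G, A, C# | G, C, E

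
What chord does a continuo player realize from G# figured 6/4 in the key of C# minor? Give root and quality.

C# minor

The figures 6/4 indicate a triad in second inversion.
In second inversion the root lies a fourth above the bass: a fourth above G# in C# minor is C#.
The chord tones are G#, C#, E, giving C# minor.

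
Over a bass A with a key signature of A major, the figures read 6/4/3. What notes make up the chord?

A third above A in this key is C#.
A fourth above A in this key is D.
A sixth above A in this key is F#.
Together with the bass A, this spells D major seventh in second inversion.

A, C#, D, F#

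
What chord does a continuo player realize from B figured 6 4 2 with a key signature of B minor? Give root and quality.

The figures 6 4 2 indicate a seventh chord in third inversion.
In third inversion the root lies a second above the bass: a second above B in B minor is C#.
The chord tones are B, C#, E, G, giving C# half-diminished seventh.

C# half-diminished seventh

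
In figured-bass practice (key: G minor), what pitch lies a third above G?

Counting 2 letter steps above G lands on B; in G minor, that letter is Bb.

Bb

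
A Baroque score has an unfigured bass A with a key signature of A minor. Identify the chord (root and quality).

A minor

An unfigured bass indicates a triad in root position.
In root position the bass is the root, so the root is A.
The chord tones are A, C, E, giving A minor.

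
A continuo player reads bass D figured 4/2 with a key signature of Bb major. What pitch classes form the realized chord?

The written figures 4/2 are shorthand for 6/4/2: the 6 is implied.
A second above D in this key is Eb.
A fourth above D in this key is G.
A sixth above D in this key is Bb.
Together with the bass D, this spells Eb major seventh in third inversion.

D, Eb, G, Bb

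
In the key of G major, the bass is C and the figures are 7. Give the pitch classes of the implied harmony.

The written figures 7 are shorthand for 7/5/3: the 5/3 are implied.
A third above C in this key is E.
A fifth above C in this key is G.
A seventh above C in this key is B.
Together with the bass C, this spells C major seventh in root position.

C, E, G, B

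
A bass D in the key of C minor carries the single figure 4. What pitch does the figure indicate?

Counting 3 letter steps above D lands on G; in C minor, that letter is G.

G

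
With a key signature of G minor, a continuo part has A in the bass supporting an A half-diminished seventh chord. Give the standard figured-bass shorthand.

7

A is the root of A half-diminished seventh, so the chord is in root position.
A seventh chord in root position is figured 7/5/3, conventionally abbreviated 7.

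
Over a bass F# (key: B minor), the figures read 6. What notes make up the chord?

F#, A, D

The written figures 6 are shorthand for 6/3: the 3 is implied.
A third above F# in this key is A.
A sixth above F# in this key is D.
Together with the bass F#, this spells D major in first inversion.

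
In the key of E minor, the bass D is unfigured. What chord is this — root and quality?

D major

An unfigured bass indicates a triad in root position.
In root position the bass is the root, so the root is D.
The chord tones are D, F#, A, giving D major.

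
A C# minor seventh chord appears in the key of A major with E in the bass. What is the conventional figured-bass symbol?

6/5

E is the third of C# minor seventh, so the chord is in first inversion.
A seventh chord in first inversion is figured 6/5/3, conventionally abbreviated 6/5.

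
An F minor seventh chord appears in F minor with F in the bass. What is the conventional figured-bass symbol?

7

F is the root of F minor seventh, so the chord is in root position.
A seventh chord in root position is figured 7/5/3, conventionally abbreviated 7.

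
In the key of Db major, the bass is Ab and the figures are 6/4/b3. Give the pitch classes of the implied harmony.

A third above Ab in this key is C, lowered to Cb by the flat.
A fourth above Ab in this key is Db.
A sixth above Ab in this key is F.
Together with the bass Ab, this spells Db dominant seventh in second inversion.

Ab, Cb, Db, F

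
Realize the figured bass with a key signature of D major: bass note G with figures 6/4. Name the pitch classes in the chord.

G, C#, E

A fourth above G in this key is C#.
A sixth above G in this key is E.
Together with the bass G, this spells C# diminished in second inversion.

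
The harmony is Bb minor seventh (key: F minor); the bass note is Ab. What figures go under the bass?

Ab is the seventh of Bb minor seventh, so the chord is in third inversion.
A seventh chord in third inversion is figured 6/4/2, conventionally abbreviated 4/2.

4/2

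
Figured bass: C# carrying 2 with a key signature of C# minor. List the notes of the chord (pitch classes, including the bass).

C#, D#, F#, A

The written figures 2 are shorthand for 6/4/2: the 6/4 are implied.
A second above C# in this key is D#.
A fourth above C# in this key is F#.
A sixth above C# in this key is A.
Together with the bass C#, this spells D# half-diminished seventh in third inversion.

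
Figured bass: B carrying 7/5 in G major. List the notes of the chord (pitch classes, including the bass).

B, D, F#, A

The written figures 7/5 are shorthand for 7/5/3: the 3 is implied.
A third above B in this key is D.
A fifth above B in this key is F#.
A seventh above B in this key is A.
Together with the bass B, this spells B minor seventh in root position.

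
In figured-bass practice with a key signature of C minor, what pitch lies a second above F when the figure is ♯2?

G#

Counting 1 letter step above F lands on G; in C minor, that letter is G.
The #2 figure raises it a semitone, giving G#.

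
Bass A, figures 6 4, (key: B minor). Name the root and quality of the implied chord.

D major

The figures 6 4 indicate a triad in second inversion.
In second inversion the root lies a fourth above the bass: a fourth above A in B minor is D.
The chord tones are A, D, F#, giving D major.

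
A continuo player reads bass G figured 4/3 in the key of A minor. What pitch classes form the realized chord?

G, B, C, E

The written figures 4/3 are shorthand for 6/4/3: the 6 is implied.
A third above G in this key is B.
A fourth above G in this key is C.
A sixth above G in this key is E.
Together with the bass G, this spells C major seventh in second inversion.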